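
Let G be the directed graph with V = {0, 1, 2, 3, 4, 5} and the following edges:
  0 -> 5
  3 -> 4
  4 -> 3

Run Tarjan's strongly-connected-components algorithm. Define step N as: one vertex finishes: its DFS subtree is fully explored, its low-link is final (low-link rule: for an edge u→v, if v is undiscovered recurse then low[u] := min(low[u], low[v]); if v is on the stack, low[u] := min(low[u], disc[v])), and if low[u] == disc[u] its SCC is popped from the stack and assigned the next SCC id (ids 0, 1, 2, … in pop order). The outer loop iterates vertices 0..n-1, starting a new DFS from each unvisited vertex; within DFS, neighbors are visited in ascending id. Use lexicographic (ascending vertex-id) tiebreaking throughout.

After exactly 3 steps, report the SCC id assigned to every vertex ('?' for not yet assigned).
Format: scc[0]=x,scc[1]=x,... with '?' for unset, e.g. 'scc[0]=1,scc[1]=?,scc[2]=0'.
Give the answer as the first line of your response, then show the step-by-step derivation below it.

scc[0]=1,scc[1]=2,scc[2]=?,scc[3]=?,scc[4]=?,scc[5]=0

step 1: low=(low[0]=0,low[1]=?,low[2]=?,low[3]=?,low[4]=?,low[5]=1); scc=(scc[0]=?,scc[1]=?,scc[2]=?,scc[3]=?,scc[4]=?,scc[5]=0)
step 2: low=(low[0]=0,low[1]=?,low[2]=?,low[3]=?,low[4]=?,low[5]=1); scc=(scc[0]=1,scc[1]=?,scc[2]=?,scc[3]=?,scc[4]=?,scc[5]=0)
step 3: low=(low[0]=0,low[1]=2,low[2]=?,low[3]=?,low[4]=?,low[5]=1); scc=(scc[0]=1,scc[1]=2,scc[2]=?,scc[3]=?,scc[4]=?,scc[5]=0)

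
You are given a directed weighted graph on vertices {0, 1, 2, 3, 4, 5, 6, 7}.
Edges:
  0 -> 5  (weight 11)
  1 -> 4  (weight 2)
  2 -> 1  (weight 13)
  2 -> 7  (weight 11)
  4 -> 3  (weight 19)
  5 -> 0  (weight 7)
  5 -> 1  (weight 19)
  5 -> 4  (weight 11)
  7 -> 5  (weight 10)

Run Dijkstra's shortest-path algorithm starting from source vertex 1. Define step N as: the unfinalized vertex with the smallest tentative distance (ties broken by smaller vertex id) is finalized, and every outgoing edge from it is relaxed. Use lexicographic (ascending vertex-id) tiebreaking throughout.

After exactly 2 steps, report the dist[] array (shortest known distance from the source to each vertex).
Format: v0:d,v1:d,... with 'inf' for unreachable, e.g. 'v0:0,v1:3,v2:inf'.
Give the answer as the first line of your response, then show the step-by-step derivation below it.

v0:inf,v1:0,v2:inf,v3:21,v4:2,v5:inf,v6:inf,v7:inf

step 1: dist = v0:inf,v1:0,v2:inf,v3:inf,v4:2,v5:inf,v6:inf,v7:inf
step 2: dist = v0:inf,v1:0,v2:inf,v3:21,v4:2,v5:inf,v6:inf,v7:inf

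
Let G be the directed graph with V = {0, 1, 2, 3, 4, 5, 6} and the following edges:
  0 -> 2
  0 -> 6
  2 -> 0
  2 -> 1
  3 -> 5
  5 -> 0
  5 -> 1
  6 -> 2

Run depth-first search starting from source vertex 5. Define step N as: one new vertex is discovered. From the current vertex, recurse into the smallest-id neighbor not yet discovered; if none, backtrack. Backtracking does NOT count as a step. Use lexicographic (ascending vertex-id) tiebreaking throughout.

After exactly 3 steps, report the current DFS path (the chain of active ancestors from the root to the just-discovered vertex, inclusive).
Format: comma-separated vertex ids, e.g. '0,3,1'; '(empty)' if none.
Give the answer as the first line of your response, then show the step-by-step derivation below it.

5,0,2

step 1: discover 5; path=5; order=5
step 2: discover 0; path=5>0; order=5,0
step 3: discover 2; path=5>0>2; order=5,0,2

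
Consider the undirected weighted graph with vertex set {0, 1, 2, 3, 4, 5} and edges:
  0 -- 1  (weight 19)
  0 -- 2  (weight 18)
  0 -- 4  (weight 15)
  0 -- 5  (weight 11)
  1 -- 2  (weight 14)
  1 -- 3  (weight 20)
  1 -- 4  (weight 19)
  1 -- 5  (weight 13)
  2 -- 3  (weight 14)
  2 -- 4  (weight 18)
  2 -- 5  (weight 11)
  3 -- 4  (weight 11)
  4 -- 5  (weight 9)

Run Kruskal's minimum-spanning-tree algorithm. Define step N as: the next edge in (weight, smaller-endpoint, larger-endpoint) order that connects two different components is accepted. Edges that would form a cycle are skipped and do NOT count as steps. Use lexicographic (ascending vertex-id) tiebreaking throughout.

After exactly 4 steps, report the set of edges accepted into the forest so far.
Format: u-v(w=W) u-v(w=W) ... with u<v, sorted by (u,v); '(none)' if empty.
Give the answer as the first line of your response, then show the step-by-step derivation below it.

0-5(w=11) 2-5(w=11) 3-4(w=11) 4-5(w=9)

step 1: add edge 4-5 (w=9); MST = {4-5(w=9)}
step 2: add edge 0-5 (w=11); MST = {0-5(w=11) 4-5(w=9)}
step 3: add edge 2-5 (w=11); MST = {0-5(w=11) 2-5(w=11) 4-5(w=9)}
step 4: add edge 3-4 (w=11); MST = {0-5(w=11) 2-5(w=11) 3-4(w=11) 4-5(w=9)}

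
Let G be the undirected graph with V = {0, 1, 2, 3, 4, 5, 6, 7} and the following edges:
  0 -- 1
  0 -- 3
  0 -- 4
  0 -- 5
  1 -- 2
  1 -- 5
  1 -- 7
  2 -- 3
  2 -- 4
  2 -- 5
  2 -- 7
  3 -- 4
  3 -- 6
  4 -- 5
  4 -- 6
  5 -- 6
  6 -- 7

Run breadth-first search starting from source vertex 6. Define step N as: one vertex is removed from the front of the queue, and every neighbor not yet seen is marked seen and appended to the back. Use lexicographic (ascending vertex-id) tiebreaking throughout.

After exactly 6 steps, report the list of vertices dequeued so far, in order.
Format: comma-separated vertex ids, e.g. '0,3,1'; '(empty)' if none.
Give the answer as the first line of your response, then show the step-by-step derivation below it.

6,3,4,5,7,0

step 1: dequeue 6; queue=[3,4,5,7]; order=6
step 2: dequeue 3; queue=[4,5,7,0,2]; order=6,3
step 3: dequeue 4; queue=[5,7,0,2]; order=6,3,4
step 4: dequeue 5; queue=[7,0,2,1]; order=6,3,4,5
step 5: dequeue 7; queue=[0,2,1]; order=6,3,4,5,7
step 6: dequeue 0; queue=[2,1]; order=6,3,4,5,7,0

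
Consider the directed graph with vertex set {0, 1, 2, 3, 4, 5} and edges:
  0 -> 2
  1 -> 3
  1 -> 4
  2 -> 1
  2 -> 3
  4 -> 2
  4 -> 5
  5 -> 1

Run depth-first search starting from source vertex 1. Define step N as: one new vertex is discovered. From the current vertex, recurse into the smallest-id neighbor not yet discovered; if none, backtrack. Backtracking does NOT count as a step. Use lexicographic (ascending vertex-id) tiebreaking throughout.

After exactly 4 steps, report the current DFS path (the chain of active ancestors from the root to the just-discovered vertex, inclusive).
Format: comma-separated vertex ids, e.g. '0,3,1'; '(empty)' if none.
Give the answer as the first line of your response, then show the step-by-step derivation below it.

1,4,2

step 1: discover 1; path=1; order=1
step 2: discover 3; path=1>3; order=1,3
step 3: discover 4; path=1>4; order=1,3,4
step 4: discover 2; path=1>4>2; order=1,3,4,2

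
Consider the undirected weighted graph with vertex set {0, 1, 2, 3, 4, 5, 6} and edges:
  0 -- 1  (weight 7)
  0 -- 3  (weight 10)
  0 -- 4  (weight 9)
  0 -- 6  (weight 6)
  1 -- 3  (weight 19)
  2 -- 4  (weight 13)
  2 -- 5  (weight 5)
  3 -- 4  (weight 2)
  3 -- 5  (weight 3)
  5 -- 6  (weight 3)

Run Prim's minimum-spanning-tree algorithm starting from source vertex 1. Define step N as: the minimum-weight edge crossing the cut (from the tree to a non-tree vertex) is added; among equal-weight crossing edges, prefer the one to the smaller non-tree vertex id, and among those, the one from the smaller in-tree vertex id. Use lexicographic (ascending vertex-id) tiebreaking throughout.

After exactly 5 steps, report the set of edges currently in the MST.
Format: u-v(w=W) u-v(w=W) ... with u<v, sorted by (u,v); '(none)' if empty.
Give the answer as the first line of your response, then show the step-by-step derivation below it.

0-1(w=7) 0-6(w=6) 3-4(w=2) 3-5(w=3) 5-6(w=3)

step 1: add edge 0-1 (w=7); MST = {0-1(w=7)}
step 2: add edge 0-6 (w=6); MST = {0-1(w=7) 0-6(w=6)}
step 3: add edge 5-6 (w=3); MST = {0-1(w=7) 0-6(w=6) 5-6(w=3)}
step 4: add edge 3-5 (w=3); MST = {0-1(w=7) 0-6(w=6) 3-5(w=3) 5-6(w=3)}
step 5: add edge 3-4 (w=2); MST = {0-1(w=7) 0-6(w=6) 3-4(w=2) 3-5(w=3) 5-6(w=3)}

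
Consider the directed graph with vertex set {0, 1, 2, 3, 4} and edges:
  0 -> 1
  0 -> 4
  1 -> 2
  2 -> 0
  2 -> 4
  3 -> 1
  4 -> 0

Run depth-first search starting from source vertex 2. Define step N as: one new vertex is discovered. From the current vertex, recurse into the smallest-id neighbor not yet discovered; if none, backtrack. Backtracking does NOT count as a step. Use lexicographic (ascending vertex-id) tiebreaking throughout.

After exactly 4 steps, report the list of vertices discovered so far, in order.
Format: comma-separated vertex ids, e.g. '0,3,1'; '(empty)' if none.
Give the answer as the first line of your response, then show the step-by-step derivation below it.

2,0,1,4

step 1: discover 2; path=2; order=2
step 2: discover 0; path=2>0; order=2,0
step 3: discover 1; path=2>0>1; order=2,0,1
step 4: discover 4; path=2>0>4; order=2,0,1,4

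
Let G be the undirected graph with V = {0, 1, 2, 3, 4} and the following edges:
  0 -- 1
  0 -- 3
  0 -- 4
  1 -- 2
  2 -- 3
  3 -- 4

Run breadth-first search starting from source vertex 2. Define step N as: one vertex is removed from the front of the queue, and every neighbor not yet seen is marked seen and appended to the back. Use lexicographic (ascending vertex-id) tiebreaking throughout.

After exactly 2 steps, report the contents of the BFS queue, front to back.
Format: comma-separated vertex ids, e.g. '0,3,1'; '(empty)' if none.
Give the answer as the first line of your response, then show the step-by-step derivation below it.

3,0

step 1: dequeue 2; queue=[1,3]; order=2
step 2: dequeue 1; queue=[3,0]; order=2,1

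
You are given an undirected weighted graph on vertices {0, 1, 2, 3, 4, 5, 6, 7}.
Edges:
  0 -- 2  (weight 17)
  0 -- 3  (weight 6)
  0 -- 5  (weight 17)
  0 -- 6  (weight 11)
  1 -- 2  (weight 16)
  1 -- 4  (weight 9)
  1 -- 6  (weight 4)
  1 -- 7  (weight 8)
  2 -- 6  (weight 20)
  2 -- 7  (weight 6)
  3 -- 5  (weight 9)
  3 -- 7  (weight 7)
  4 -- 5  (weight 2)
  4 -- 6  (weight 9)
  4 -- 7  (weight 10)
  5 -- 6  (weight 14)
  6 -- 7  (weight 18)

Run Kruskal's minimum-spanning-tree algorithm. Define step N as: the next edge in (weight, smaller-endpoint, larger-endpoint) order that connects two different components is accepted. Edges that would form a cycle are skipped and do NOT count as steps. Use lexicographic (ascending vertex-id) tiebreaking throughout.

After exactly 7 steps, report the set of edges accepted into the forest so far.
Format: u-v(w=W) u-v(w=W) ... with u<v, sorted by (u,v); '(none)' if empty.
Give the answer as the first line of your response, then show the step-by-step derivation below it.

0-3(w=6) 1-4(w=9) 1-6(w=4) 1-7(w=8) 2-7(w=6) 3-7(w=7) 4-5(w=2)

step 1: add edge 4-5 (w=2); MST = {4-5(w=2)}
step 2: add edge 1-6 (w=4); MST = {1-6(w=4) 4-5(w=2)}
step 3: add edge 0-3 (w=6); MST = {0-3(w=6) 1-6(w=4) 4-5(w=2)}
step 4: add edge 2-7 (w=6); MST = {0-3(w=6) 1-6(w=4) 2-7(w=6) 4-5(w=2)}
step 5: add edge 3-7 (w=7); MST = {0-3(w=6) 1-6(w=4) 2-7(w=6) 3-7(w=7) 4-5(w=2)}
step 6: add edge 1-7 (w=8); MST = {0-3(w=6) 1-6(w=4) 1-7(w=8) 2-7(w=6) 3-7(w=7) 4-5(w=2)}
step 7: add edge 1-4 (w=9); MST = {0-3(w=6) 1-4(w=9) 1-6(w=4) 1-7(w=8) 2-7(w=6) 3-7(w=7) 4-5(w=2)}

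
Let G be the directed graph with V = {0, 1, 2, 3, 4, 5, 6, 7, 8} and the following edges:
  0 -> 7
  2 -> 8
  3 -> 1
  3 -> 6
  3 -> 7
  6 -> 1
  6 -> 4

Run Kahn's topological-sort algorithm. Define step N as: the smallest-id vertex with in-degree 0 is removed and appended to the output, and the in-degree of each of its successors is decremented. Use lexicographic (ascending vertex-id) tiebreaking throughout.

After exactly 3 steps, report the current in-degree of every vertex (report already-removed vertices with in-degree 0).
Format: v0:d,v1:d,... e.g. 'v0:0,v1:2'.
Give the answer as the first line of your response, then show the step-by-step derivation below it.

v0:0,v1:1,v2:0,v3:0,v4:1,v5:0,v6:0,v7:0,v8:0

step 1: output 0; order=[0]; indeg=(0,2,0,0,1,0,1,1,1)
step 2: output 2; order=[0,2]; indeg=(0,2,0,0,1,0,1,1,0)
step 3: output 3; order=[0,2,3]; indeg=(0,1,0,0,1,0,0,0,0)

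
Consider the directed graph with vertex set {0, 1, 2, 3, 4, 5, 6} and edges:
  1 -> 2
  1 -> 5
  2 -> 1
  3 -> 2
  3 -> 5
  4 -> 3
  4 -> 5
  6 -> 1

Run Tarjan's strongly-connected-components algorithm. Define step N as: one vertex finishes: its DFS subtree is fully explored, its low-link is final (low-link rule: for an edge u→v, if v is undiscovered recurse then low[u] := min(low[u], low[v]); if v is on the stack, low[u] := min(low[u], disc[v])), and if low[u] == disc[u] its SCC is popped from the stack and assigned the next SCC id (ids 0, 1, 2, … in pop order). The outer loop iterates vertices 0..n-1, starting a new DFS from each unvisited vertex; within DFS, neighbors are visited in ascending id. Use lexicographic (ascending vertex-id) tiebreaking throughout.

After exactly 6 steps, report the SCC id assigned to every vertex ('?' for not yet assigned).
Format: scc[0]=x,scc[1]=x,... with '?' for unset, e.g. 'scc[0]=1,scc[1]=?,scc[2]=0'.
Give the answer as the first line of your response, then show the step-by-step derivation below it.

scc[0]=0,scc[1]=2,scc[2]=2,scc[3]=3,scc[4]=4,scc[5]=1,scc[6]=?

step 1: low=(low[0]=0,low[1]=?,low[2]=?,low[3]=?,low[4]=?,low[5]=?,low[6]=?); scc=(scc[0]=0,scc[1]=?,scc[2]=?,scc[3]=?,scc[4]=?,scc[5]=?,scc[6]=?)
step 2: low=(low[0]=0,low[1]=1,low[2]=1,low[3]=?,low[4]=?,low[5]=?,low[6]=?); scc=(scc[0]=0,scc[1]=?,scc[2]=?,scc[3]=?,scc[4]=?,scc[5]=?,scc[6]=?)
step 3: low=(low[0]=0,low[1]=1,low[2]=1,low[3]=?,low[4]=?,low[5]=3,low[6]=?); scc=(scc[0]=0,scc[1]=?,scc[2]=?,scc[3]=?,scc[4]=?,scc[5]=1,scc[6]=?)
step 4: low=(low[0]=0,low[1]=1,low[2]=1,low[3]=?,low[4]=?,low[5]=3,low[6]=?); scc=(scc[0]=0,scc[1]=2,scc[2]=2,scc[3]=?,scc[4]=?,scc[5]=1,scc[6]=?)
step 5: low=(low[0]=0,low[1]=1,low[2]=1,low[3]=4,low[4]=?,low[5]=3,low[6]=?); scc=(scc[0]=0,scc[1]=2,scc[2]=2,scc[3]=3,scc[4]=?,scc[5]=1,scc[6]=?)
step 6: low=(low[0]=0,low[1]=1,low[2]=1,low[3]=4,low[4]=5,low[5]=3,low[6]=?); scc=(scc[0]=0,scc[1]=2,scc[2]=2,scc[3]=3,scc[4]=4,scc[5]=1,scc[6]=?)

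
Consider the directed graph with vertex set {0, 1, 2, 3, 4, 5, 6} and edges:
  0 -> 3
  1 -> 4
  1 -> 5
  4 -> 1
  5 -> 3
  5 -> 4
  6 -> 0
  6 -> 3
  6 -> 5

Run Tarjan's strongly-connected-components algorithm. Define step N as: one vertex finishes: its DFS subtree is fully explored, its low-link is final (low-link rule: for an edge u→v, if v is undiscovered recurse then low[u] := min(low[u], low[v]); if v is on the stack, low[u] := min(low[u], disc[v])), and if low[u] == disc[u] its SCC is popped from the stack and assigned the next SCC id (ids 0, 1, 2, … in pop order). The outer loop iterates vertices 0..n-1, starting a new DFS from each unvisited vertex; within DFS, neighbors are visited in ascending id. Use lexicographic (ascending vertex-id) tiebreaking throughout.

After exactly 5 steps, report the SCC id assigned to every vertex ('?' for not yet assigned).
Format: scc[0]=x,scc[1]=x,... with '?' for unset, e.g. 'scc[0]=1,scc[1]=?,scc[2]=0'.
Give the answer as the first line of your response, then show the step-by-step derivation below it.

scc[0]=1,scc[1]=2,scc[2]=?,scc[3]=0,scc[4]=2,scc[5]=2,scc[6]=?

step 1: low=(low[0]=0,low[1]=?,low[2]=?,low[3]=1,low[4]=?,low[5]=?,low[6]=?); scc=(scc[0]=?,scc[1]=?,scc[2]=?,scc[3]=0,scc[4]=?,scc[5]=?,scc[6]=?)
step 2: low=(low[0]=0,low[1]=?,low[2]=?,low[3]=1,low[4]=?,low[5]=?,low[6]=?); scc=(scc[0]=1,scc[1]=?,scc[2]=?,scc[3]=0,scc[4]=?,scc[5]=?,scc[6]=?)
step 3: low=(low[0]=0,low[1]=2,low[2]=?,low[3]=1,low[4]=2,low[5]=?,low[6]=?); scc=(scc[0]=1,scc[1]=?,scc[2]=?,scc[3]=0,scc[4]=?,scc[5]=?,scc[6]=?)
step 4: low=(low[0]=0,low[1]=2,low[2]=?,low[3]=1,low[4]=2,low[5]=3,low[6]=?); scc=(scc[0]=1,scc[1]=?,scc[2]=?,scc[3]=0,scc[4]=?,scc[5]=?,scc[6]=?)
step 5: low=(low[0]=0,low[1]=2,low[2]=?,low[3]=1,low[4]=2,low[5]=3,low[6]=?); scc=(scc[0]=1,scc[1]=2,scc[2]=?,scc[3]=0,scc[4]=2,scc[5]=2,scc[6]=?)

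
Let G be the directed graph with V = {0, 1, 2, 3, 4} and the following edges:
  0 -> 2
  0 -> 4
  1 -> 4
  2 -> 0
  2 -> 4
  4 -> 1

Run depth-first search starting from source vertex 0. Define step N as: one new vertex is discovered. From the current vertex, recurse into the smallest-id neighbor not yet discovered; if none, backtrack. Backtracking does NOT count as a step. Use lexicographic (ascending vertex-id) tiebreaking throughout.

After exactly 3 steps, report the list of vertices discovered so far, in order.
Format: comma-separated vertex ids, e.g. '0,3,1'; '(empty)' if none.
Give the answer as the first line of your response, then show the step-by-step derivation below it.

0,2,4

step 1: discover 0; path=0; order=0
step 2: discover 2; path=0>2; order=0,2
step 3: discover 4; path=0>2>4; order=0,2,4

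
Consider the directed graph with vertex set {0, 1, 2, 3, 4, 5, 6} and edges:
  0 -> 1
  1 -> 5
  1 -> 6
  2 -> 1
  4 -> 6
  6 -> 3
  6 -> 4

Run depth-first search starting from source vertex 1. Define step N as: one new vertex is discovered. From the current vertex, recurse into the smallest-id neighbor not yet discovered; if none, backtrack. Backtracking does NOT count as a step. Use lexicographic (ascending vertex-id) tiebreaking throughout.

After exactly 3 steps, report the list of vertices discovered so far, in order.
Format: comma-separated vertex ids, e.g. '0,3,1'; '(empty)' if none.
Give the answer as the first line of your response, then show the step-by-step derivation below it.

1,5,6

step 1: discover 1; path=1; order=1
step 2: discover 5; path=1>5; order=1,5
step 3: discover 6; path=1>6; order=1,5,6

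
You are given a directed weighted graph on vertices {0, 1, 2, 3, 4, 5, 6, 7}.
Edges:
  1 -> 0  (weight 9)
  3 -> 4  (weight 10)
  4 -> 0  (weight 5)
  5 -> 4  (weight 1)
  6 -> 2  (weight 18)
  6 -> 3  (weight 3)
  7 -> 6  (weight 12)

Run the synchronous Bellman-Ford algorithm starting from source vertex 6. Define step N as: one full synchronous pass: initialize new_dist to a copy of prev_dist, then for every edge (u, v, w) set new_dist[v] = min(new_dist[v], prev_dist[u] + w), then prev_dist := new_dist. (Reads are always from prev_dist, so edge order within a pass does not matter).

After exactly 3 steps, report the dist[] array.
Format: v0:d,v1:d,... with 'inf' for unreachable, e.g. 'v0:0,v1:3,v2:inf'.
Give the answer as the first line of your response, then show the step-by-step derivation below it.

v0:18,v1:inf,v2:18,v3:3,v4:13,v5:inf,v6:0,v7:inf

step 1: dist = v0:inf,v1:inf,v2:18,v3:3,v4:inf,v5:inf,v6:0,v7:inf
step 2: dist = v0:inf,v1:inf,v2:18,v3:3,v4:13,v5:inf,v6:0,v7:inf
step 3: dist = v0:18,v1:inf,v2:18,v3:3,v4:13,v5:inf,v6:0,v7:inf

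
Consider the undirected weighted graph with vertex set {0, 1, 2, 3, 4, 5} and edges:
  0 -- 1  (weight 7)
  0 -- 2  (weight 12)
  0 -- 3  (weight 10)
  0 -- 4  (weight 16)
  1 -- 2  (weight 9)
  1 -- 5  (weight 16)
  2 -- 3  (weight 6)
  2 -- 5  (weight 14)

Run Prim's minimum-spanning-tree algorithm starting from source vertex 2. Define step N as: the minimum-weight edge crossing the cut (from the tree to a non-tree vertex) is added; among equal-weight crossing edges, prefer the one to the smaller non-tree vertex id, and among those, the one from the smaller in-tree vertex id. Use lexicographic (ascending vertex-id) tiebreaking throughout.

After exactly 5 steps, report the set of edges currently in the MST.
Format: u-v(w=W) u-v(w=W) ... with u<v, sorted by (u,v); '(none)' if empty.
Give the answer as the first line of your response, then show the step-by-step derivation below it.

0-1(w=7) 0-4(w=16) 1-2(w=9) 2-3(w=6) 2-5(w=14)

step 1: add edge 2-3 (w=6); MST = {2-3(w=6)}
step 2: add edge 1-2 (w=9); MST = {1-2(w=9) 2-3(w=6)}
step 3: add edge 0-1 (w=7); MST = {0-1(w=7) 1-2(w=9) 2-3(w=6)}
step 4: add edge 2-5 (w=14); MST = {0-1(w=7) 1-2(w=9) 2-3(w=6) 2-5(w=14)}
step 5: add edge 0-4 (w=16); MST = {0-1(w=7) 0-4(w=16) 1-2(w=9) 2-3(w=6) 2-5(w=14)}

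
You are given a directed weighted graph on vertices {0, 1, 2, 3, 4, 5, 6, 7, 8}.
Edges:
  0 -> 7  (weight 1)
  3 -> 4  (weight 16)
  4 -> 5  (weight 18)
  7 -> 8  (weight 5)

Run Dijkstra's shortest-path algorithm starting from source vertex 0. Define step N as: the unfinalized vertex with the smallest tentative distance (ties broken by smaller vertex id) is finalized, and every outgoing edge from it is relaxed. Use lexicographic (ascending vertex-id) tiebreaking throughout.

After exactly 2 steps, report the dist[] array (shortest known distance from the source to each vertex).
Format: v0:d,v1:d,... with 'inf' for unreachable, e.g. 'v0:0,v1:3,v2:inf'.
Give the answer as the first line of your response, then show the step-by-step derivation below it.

v0:0,v1:inf,v2:inf,v3:inf,v4:inf,v5:inf,v6:inf,v7:1,v8:6

step 1: dist = v0:0,v1:inf,v2:inf,v3:inf,v4:inf,v5:inf,v6:inf,v7:1,v8:inf
step 2: dist = v0:0,v1:inf,v2:inf,v3:inf,v4:inf,v5:inf,v6:inf,v7:1,v8:6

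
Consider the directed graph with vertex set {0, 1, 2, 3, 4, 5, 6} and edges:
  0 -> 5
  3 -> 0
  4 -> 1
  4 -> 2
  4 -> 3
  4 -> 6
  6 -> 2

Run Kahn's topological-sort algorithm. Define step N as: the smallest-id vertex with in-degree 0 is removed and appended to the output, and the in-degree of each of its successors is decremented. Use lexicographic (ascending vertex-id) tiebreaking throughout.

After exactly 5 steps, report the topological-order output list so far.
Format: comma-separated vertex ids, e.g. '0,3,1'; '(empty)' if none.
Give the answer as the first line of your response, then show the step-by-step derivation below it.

4,1,3,0,5

step 1: output 4; order=[4]; indeg=(1,0,1,0,0,1,0)
step 2: output 1; order=[4,1]; indeg=(1,0,1,0,0,1,0)
step 3: output 3; order=[4,1,3]; indeg=(0,0,1,0,0,1,0)
step 4: output 0; order=[4,1,3,0]; indeg=(0,0,1,0,0,0,0)
step 5: output 5; order=[4,1,3,0,5]; indeg=(0,0,1,0,0,0,0)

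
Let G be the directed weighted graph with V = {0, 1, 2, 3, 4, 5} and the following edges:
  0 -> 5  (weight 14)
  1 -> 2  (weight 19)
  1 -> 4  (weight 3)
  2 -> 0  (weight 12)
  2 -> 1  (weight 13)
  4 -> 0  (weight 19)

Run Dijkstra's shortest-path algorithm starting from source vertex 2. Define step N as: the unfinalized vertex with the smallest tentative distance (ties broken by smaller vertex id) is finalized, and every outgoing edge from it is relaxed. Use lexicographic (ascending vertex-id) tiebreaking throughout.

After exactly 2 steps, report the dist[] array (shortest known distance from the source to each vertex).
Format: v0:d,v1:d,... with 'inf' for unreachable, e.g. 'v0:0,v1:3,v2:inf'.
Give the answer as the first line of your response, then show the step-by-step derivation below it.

v0:12,v1:13,v2:0,v3:inf,v4:inf,v5:26

step 1: dist = v0:12,v1:13,v2:0,v3:inf,v4:inf,v5:inf
step 2: dist = v0:12,v1:13,v2:0,v3:inf,v4:inf,v5:26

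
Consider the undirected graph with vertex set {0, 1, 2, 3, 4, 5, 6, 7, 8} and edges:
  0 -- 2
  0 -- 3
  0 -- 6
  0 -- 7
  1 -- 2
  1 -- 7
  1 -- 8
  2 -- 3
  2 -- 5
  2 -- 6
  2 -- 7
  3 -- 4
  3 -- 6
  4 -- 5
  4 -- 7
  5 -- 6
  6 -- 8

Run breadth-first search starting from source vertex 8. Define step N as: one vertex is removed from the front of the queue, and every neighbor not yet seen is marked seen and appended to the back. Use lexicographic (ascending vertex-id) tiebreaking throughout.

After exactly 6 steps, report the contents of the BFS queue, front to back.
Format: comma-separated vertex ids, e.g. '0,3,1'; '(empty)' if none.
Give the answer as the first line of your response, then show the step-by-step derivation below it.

3,5,4

step 1: dequeue 8; queue=[1,6]; order=8
step 2: dequeue 1; queue=[6,2,7]; order=8,1
step 3: dequeue 6; queue=[2,7,0,3,5]; order=8,1,6
step 4: dequeue 2; queue=[7,0,3,5]; order=8,1,6,2
step 5: dequeue 7; queue=[0,3,5,4]; order=8,1,6,2,7
step 6: dequeue 0; queue=[3,5,4]; order=8,1,6,2,7,0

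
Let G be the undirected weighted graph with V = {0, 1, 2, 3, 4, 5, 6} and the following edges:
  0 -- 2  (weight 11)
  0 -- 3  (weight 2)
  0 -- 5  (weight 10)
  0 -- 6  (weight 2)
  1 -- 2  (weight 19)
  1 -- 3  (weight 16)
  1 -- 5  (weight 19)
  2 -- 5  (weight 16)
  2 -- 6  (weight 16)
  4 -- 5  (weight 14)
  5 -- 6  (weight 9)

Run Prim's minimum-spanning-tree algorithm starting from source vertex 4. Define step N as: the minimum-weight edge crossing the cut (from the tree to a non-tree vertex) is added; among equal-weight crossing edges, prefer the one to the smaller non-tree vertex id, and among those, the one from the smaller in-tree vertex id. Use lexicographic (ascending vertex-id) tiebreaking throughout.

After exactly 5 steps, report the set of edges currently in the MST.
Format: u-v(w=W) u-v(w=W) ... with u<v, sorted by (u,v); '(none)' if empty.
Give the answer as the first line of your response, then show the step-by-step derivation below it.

0-2(w=11) 0-3(w=2) 0-6(w=2) 4-5(w=14) 5-6(w=9)

step 1: add edge 4-5 (w=14); MST = {4-5(w=14)}
step 2: add edge 5-6 (w=9); MST = {4-5(w=14) 5-6(w=9)}
step 3: add edge 0-6 (w=2); MST = {0-6(w=2) 4-5(w=14) 5-6(w=9)}
step 4: add edge 0-3 (w=2); MST = {0-3(w=2) 0-6(w=2) 4-5(w=14) 5-6(w=9)}
step 5: add edge 0-2 (w=11); MST = {0-2(w=11) 0-3(w=2) 0-6(w=2) 4-5(w=14) 5-6(w=9)}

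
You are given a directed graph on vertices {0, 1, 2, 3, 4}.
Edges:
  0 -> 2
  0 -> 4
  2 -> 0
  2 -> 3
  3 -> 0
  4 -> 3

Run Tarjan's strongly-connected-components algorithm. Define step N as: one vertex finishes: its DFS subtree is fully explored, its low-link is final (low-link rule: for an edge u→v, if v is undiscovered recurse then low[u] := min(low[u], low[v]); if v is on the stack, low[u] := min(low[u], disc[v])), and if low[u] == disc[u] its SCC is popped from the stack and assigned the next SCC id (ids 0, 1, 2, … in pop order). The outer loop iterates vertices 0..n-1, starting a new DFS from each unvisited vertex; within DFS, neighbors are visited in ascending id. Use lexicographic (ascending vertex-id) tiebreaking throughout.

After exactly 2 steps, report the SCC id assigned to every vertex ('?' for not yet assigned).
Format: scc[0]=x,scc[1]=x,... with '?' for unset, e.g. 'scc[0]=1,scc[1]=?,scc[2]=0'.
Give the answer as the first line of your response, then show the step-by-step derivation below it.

scc[0]=?,scc[1]=?,scc[2]=?,scc[3]=?,scc[4]=?

step 1: low=(low[0]=0,low[1]=?,low[2]=0,low[3]=0,low[4]=?); scc=(scc[0]=?,scc[1]=?,scc[2]=?,scc[3]=?,scc[4]=?)
step 2: low=(low[0]=0,low[1]=?,low[2]=0,low[3]=0,low[4]=?); scc=(scc[0]=?,scc[1]=?,scc[2]=?,scc[3]=?,scc[4]=?)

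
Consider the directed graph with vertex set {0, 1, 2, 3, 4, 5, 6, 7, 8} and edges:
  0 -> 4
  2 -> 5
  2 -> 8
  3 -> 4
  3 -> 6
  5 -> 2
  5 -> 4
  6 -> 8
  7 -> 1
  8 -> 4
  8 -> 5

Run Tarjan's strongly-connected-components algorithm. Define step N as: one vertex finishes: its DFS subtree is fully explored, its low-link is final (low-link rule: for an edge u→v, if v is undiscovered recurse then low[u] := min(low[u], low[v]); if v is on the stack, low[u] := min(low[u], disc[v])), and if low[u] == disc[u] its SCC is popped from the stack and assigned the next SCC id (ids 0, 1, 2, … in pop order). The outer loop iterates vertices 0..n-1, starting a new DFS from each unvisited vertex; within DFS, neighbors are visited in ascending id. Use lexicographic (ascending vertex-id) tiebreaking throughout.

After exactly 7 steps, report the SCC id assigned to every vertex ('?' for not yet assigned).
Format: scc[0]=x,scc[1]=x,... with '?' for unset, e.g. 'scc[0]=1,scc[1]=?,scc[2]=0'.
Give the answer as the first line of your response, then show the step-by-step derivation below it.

scc[0]=1,scc[1]=2,scc[2]=3,scc[3]=?,scc[4]=0,scc[5]=3,scc[6]=4,scc[7]=?,scc[8]=3

step 1: low=(low[0]=0,low[1]=?,low[2]=?,low[3]=?,low[4]=1,low[5]=?,low[6]=?,low[7]=?,low[8]=?); scc=(scc[0]=?,scc[1]=?,scc[2]=?,scc[3]=?,scc[4]=0,scc[5]=?,scc[6]=?,scc[7]=?,scc[8]=?)
step 2: low=(low[0]=0,low[1]=?,low[2]=?,low[3]=?,low[4]=1,low[5]=?,low[6]=?,low[7]=?,low[8]=?); scc=(scc[0]=1,scc[1]=?,scc[2]=?,scc[3]=?,scc[4]=0,scc[5]=?,scc[6]=?,scc[7]=?,scc[8]=?)
step 3: low=(low[0]=0,low[1]=2,low[2]=?,low[3]=?,low[4]=1,low[5]=?,low[6]=?,low[7]=?,low[8]=?); scc=(scc[0]=1,scc[1]=2,scc[2]=?,scc[3]=?,scc[4]=0,scc[5]=?,scc[6]=?,scc[7]=?,scc[8]=?)
step 4: low=(low[0]=0,low[1]=2,low[2]=3,low[3]=?,low[4]=1,low[5]=3,low[6]=?,low[7]=?,low[8]=?); scc=(scc[0]=1,scc[1]=2,scc[2]=?,scc[3]=?,scc[4]=0,scc[5]=?,scc[6]=?,scc[7]=?,scc[8]=?)
step 5: low=(low[0]=0,low[1]=2,low[2]=3,low[3]=?,low[4]=1,low[5]=3,low[6]=?,low[7]=?,low[8]=4); scc=(scc[0]=1,scc[1]=2,scc[2]=?,scc[3]=?,scc[4]=0,scc[5]=?,scc[6]=?,scc[7]=?,scc[8]=?)
step 6: low=(low[0]=0,low[1]=2,low[2]=3,low[3]=?,low[4]=1,low[5]=3,low[6]=?,low[7]=?,low[8]=4); scc=(scc[0]=1,scc[1]=2,scc[2]=3,scc[3]=?,scc[4]=0,scc[5]=3,scc[6]=?,scc[7]=?,scc[8]=3)
step 7: low=(low[0]=0,low[1]=2,low[2]=3,low[3]=6,low[4]=1,low[5]=3,low[6]=7,low[7]=?,low[8]=4); scc=(scc[0]=1,scc[1]=2,scc[2]=3,scc[3]=?,scc[4]=0,scc[5]=3,scc[6]=4,scc[7]=?,scc[8]=3)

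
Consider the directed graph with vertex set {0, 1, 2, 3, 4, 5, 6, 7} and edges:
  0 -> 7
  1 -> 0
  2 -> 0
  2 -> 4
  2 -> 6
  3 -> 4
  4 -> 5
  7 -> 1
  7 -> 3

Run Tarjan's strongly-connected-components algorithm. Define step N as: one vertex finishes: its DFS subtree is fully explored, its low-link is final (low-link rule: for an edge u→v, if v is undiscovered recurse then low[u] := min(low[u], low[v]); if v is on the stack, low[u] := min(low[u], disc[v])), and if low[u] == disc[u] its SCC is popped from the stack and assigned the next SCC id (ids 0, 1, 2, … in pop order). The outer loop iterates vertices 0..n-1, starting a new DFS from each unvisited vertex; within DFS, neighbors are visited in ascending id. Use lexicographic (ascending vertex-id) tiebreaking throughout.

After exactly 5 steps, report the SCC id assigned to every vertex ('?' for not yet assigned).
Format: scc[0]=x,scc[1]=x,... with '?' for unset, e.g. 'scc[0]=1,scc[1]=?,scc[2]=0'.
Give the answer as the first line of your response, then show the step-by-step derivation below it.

scc[0]=?,scc[1]=?,scc[2]=?,scc[3]=2,scc[4]=1,scc[5]=0,scc[6]=?,scc[7]=?

step 1: low=(low[0]=0,low[1]=0,low[2]=?,low[3]=?,low[4]=?,low[5]=?,low[6]=?,low[7]=1); scc=(scc[0]=?,scc[1]=?,scc[2]=?,scc[3]=?,scc[4]=?,scc[5]=?,scc[6]=?,scc[7]=?)
step 2: low=(low[0]=0,low[1]=0,low[2]=?,low[3]=3,low[4]=4,low[5]=5,low[6]=?,low[7]=0); scc=(scc[0]=?,scc[1]=?,scc[2]=?,scc[3]=?,scc[4]=?,scc[5]=0,scc[6]=?,scc[7]=?)
step 3: low=(low[0]=0,low[1]=0,low[2]=?,low[3]=3,low[4]=4,low[5]=5,low[6]=?,low[7]=0); scc=(scc[0]=?,scc[1]=?,scc[2]=?,scc[3]=?,scc[4]=1,scc[5]=0,scc[6]=?,scc[7]=?)
step 4: low=(low[0]=0,low[1]=0,low[2]=?,low[3]=3,low[4]=4,low[5]=5,low[6]=?,low[7]=0); scc=(scc[0]=?,scc[1]=?,scc[2]=?,scc[3]=2,scc[4]=1,scc[5]=0,scc[6]=?,scc[7]=?)
step 5: low=(low[0]=0,low[1]=0,low[2]=?,low[3]=3,low[4]=4,low[5]=5,low[6]=?,low[7]=0); scc=(scc[0]=?,scc[1]=?,scc[2]=?,scc[3]=2,scc[4]=1,scc[5]=0,scc[6]=?,scc[7]=?)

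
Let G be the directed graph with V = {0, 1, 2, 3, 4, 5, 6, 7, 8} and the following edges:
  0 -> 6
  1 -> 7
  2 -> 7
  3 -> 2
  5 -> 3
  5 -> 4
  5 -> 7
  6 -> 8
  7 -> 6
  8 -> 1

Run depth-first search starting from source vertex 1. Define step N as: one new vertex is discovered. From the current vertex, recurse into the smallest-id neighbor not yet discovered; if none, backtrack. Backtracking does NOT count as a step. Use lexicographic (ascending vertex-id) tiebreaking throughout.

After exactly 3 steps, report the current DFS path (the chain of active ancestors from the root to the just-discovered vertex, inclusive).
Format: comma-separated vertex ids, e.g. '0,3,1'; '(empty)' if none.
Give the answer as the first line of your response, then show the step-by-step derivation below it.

1,7,6

step 1: discover 1; path=1; order=1
step 2: discover 7; path=1>7; order=1,7
step 3: discover 6; path=1>7>6; order=1,7,6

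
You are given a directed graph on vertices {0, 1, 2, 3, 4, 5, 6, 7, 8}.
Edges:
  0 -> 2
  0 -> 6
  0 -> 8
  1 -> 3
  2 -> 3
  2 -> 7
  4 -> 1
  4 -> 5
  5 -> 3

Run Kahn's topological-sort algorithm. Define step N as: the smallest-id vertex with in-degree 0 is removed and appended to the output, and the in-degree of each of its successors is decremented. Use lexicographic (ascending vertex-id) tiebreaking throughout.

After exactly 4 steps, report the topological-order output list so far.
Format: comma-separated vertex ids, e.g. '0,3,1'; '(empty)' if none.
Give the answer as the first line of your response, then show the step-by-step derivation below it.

0,2,4,1

step 1: output 0; order=[0]; indeg=(0,1,0,3,0,1,0,1,0)
step 2: output 2; order=[0,2]; indeg=(0,1,0,2,0,1,0,0,0)
step 3: output 4; order=[0,2,4]; indeg=(0,0,0,2,0,0,0,0,0)
step 4: output 1; order=[0,2,4,1]; indeg=(0,0,0,1,0,0,0,0,0)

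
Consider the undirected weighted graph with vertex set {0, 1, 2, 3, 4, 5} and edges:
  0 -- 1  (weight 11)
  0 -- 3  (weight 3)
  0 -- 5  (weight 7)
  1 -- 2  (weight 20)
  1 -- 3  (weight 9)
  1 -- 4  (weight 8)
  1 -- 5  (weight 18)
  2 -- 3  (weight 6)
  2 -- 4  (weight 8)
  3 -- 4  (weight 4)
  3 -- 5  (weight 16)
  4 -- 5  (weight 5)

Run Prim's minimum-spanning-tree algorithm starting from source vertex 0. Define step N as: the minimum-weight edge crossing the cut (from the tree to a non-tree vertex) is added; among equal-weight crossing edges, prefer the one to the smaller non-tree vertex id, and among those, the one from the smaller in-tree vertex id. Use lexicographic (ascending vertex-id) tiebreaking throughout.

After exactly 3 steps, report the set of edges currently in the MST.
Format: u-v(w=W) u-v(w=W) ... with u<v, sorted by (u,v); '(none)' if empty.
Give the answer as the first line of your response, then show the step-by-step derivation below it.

0-3(w=3) 3-4(w=4) 4-5(w=5)

step 1: add edge 0-3 (w=3); MST = {0-3(w=3)}
step 2: add edge 3-4 (w=4); MST = {0-3(w=3) 3-4(w=4)}
step 3: add edge 4-5 (w=5); MST = {0-3(w=3) 3-4(w=4) 4-5(w=5)}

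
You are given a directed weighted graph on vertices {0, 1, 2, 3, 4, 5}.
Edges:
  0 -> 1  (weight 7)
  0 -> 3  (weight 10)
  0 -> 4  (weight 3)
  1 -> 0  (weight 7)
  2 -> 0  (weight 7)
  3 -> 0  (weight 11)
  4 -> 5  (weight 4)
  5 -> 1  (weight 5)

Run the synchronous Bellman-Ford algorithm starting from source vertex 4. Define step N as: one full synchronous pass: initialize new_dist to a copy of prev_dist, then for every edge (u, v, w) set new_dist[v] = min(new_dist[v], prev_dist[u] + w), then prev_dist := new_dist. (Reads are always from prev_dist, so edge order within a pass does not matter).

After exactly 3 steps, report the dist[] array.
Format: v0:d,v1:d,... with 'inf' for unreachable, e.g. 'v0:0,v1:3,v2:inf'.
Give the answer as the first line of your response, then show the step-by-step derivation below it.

v0:16,v1:9,v2:inf,v3:inf,v4:0,v5:4

step 1: dist = v0:inf,v1:inf,v2:inf,v3:inf,v4:0,v5:4
step 2: dist = v0:inf,v1:9,v2:inf,v3:inf,v4:0,v5:4
step 3: dist = v0:16,v1:9,v2:inf,v3:inf,v4:0,v5:4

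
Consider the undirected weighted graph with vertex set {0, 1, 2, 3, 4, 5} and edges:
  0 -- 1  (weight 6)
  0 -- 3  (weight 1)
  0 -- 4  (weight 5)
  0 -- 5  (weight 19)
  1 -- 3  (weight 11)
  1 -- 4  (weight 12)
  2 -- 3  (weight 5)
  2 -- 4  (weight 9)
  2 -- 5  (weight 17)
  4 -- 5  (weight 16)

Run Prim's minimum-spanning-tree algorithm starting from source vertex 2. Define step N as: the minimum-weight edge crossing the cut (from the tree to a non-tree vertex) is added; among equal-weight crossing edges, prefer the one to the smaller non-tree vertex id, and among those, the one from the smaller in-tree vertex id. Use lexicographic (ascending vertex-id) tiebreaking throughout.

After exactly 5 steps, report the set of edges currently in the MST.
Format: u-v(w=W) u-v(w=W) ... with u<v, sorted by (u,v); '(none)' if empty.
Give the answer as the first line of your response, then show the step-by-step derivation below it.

0-1(w=6) 0-3(w=1) 0-4(w=5) 2-3(w=5) 4-5(w=16)

step 1: add edge 2-3 (w=5); MST = {2-3(w=5)}
step 2: add edge 0-3 (w=1); MST = {0-3(w=1) 2-3(w=5)}
step 3: add edge 0-4 (w=5); MST = {0-3(w=1) 0-4(w=5) 2-3(w=5)}
step 4: add edge 0-1 (w=6); MST = {0-1(w=6) 0-3(w=1) 0-4(w=5) 2-3(w=5)}
step 5: add edge 4-5 (w=16); MST = {0-1(w=6) 0-3(w=1) 0-4(w=5) 2-3(w=5) 4-5(w=16)}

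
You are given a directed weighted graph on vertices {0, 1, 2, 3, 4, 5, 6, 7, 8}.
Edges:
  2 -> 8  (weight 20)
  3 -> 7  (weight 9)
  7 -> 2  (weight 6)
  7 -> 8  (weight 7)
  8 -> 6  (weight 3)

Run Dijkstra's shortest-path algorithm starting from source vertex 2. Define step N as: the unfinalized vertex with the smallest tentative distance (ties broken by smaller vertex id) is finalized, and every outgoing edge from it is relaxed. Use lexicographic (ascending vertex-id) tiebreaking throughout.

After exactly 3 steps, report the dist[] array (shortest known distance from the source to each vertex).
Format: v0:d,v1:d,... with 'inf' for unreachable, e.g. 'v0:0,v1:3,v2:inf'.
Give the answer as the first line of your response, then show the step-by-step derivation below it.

v0:inf,v1:inf,v2:0,v3:inf,v4:inf,v5:inf,v6:23,v7:inf,v8:20

step 1: dist = v0:inf,v1:inf,v2:0,v3:inf,v4:inf,v5:inf,v6:inf,v7:inf,v8:20
step 2: dist = v0:inf,v1:inf,v2:0,v3:inf,v4:inf,v5:inf,v6:23,v7:inf,v8:20
step 3: dist = v0:inf,v1:inf,v2:0,v3:inf,v4:inf,v5:inf,v6:23,v7:inf,v8:20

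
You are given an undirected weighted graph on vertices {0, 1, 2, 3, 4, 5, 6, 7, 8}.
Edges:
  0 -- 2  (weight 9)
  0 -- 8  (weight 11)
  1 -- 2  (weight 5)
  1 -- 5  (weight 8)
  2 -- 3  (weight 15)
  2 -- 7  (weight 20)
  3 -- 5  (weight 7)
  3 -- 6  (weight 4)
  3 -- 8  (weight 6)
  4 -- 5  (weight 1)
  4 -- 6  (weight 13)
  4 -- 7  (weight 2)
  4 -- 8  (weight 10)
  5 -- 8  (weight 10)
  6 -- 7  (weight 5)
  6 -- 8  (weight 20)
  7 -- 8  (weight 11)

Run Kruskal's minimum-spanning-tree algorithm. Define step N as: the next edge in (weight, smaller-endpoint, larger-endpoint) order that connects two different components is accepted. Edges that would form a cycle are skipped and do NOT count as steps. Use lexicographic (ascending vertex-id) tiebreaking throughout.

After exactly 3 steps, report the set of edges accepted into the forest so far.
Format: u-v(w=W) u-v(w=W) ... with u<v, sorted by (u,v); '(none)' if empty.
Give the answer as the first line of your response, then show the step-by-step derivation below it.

3-6(w=4) 4-5(w=1) 4-7(w=2)

step 1: add edge 4-5 (w=1); MST = {4-5(w=1)}
step 2: add edge 4-7 (w=2); MST = {4-5(w=1) 4-7(w=2)}
step 3: add edge 3-6 (w=4); MST = {3-6(w=4) 4-5(w=1) 4-7(w=2)}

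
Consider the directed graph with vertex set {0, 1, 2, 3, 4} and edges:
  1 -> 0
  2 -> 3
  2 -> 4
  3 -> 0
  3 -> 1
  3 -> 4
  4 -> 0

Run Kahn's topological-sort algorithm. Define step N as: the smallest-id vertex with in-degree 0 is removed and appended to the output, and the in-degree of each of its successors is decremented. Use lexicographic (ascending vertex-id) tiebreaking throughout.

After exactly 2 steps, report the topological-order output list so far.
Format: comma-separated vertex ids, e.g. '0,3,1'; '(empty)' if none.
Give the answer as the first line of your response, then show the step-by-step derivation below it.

2,3

step 1: output 2; order=[2]; indeg=(3,1,0,0,1)
step 2: output 3; order=[2,3]; indeg=(2,0,0,0,0)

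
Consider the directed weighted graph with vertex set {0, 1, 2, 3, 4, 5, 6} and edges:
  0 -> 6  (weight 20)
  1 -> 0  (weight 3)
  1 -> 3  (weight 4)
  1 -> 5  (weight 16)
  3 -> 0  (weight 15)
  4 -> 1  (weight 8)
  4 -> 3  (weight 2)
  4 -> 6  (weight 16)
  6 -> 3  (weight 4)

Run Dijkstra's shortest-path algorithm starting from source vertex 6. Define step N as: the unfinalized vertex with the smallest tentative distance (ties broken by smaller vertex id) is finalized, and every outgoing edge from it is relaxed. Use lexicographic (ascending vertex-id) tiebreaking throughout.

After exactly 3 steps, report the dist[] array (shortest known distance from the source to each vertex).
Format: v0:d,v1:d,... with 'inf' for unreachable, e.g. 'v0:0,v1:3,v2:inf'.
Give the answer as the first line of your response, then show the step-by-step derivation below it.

v0:19,v1:inf,v2:inf,v3:4,v4:inf,v5:inf,v6:0

step 1: dist = v0:inf,v1:inf,v2:inf,v3:4,v4:inf,v5:inf,v6:0
step 2: dist = v0:19,v1:inf,v2:inf,v3:4,v4:inf,v5:inf,v6:0
step 3: dist = v0:19,v1:inf,v2:inf,v3:4,v4:inf,v5:inf,v6:0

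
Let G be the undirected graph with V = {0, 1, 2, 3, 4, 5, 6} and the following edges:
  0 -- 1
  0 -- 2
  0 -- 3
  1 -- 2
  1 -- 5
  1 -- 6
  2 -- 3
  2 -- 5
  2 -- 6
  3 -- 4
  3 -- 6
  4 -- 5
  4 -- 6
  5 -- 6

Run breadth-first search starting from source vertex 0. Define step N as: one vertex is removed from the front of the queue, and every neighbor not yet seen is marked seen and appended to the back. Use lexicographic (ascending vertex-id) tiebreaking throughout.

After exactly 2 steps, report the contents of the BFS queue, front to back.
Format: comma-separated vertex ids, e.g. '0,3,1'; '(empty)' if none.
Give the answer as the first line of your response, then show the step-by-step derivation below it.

2,3,5,6

step 1: dequeue 0; queue=[1,2,3]; order=0
step 2: dequeue 1; queue=[2,3,5,6]; order=0,1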